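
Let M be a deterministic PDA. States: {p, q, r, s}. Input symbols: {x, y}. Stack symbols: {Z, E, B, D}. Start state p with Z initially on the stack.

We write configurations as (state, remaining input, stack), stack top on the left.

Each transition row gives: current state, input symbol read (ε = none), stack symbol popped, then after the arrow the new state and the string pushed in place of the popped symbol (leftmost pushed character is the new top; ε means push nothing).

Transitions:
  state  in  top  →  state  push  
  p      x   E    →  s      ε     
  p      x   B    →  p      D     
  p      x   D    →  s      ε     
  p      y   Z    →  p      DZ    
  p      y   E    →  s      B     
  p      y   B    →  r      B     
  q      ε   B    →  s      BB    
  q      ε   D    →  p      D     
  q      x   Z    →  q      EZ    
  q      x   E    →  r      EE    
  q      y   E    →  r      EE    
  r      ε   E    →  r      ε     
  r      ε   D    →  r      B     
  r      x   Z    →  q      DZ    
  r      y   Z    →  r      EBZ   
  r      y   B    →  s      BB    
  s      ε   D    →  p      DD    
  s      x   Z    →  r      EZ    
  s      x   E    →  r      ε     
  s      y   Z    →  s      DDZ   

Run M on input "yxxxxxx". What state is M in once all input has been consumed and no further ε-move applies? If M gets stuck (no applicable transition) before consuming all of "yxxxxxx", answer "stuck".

p

(p, yxxxxxx, Z)
  read y, top Z: go to p, push DZ → (p, xxxxxx, DZ)
  read x, top D: go to s, push ε → (s, xxxxx, Z)
  read x, top Z: go to r, push EZ → (r, xxxx, EZ)
  ε-move, top E: go to r, push ε → (r, xxxx, Z)
  read x, top Z: go to q, push DZ → (q, xxx, DZ)
  ε-move, top D: go to p, push D → (p, xxx, DZ)
  read x, top D: go to s, push ε → (s, xx, Z)
  read x, top Z: go to r, push EZ → (r, x, EZ)
  ε-move, top E: go to r, push ε → (r, x, Z)
  read x, top Z: go to q, push DZ → (q, ε, DZ)
  ε-move, top D: go to p, push D → (p, ε, DZ)
All input consumed; M is in state p.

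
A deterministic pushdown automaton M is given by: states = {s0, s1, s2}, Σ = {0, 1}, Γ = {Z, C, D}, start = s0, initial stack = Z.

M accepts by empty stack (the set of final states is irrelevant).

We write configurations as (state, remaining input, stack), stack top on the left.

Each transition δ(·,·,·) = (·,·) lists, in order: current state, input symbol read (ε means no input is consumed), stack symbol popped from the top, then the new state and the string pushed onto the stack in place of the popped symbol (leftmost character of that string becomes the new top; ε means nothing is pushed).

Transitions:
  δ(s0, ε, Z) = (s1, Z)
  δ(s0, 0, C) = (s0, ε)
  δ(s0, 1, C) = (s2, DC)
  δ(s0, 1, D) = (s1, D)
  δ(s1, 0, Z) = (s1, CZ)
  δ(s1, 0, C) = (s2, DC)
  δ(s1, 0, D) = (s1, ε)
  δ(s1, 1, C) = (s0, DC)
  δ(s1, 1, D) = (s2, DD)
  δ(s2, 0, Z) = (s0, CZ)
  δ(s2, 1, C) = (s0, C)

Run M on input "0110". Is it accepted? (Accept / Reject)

(s0, 0110, Z)
  ε-move, top Z: go to s1, push Z → (s1, 0110, Z)
  read 0, top Z: go to s1, push CZ → (s1, 110, CZ)
  read 1, top C: go to s0, push DC → (s0, 10, DCZ)
  read 1, top D: go to s1, push D → (s1, 0, DCZ)
  read 0, top D: go to s1, push ε → (s1, ε, CZ)
All input consumed; stack is CZ, not empty, and no further ε-move applies.

Reject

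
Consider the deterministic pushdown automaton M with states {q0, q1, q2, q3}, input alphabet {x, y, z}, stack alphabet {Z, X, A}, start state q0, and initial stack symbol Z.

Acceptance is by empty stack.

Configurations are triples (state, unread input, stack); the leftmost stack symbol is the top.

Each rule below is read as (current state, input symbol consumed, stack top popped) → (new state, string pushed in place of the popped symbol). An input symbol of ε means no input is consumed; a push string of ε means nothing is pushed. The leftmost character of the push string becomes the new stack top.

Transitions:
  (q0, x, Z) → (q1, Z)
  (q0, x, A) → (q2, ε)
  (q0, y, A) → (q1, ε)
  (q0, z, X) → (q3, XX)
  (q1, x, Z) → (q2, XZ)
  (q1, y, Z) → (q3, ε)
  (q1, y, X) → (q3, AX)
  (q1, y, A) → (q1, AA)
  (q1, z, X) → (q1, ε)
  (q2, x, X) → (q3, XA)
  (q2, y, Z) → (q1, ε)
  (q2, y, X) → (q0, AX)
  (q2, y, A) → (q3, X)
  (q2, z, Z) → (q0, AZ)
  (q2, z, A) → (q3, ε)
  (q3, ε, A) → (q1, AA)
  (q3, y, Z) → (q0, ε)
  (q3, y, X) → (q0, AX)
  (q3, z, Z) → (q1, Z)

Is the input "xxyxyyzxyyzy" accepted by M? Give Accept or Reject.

(q0, xxyxyyzxyyzy, Z)
  read x, top Z: go to q1, push Z → (q1, xyxyyzxyyzy, Z)
  read x, top Z: go to q2, push XZ → (q2, yxyyzxyyzy, XZ)
  read y, top X: go to q0, push AX → (q0, xyyzxyyzy, AXZ)
  read x, top A: go to q2, push ε → (q2, yyzxyyzy, XZ)
  read y, top X: go to q0, push AX → (q0, yzxyyzy, AXZ)
  read y, top A: go to q1, push ε → (q1, zxyyzy, XZ)
  read z, top X: go to q1, push ε → (q1, xyyzy, Z)
  read x, top Z: go to q2, push XZ → (q2, yyzy, XZ)
  read y, top X: go to q0, push AX → (q0, yzy, AXZ)
  read y, top A: go to q1, push ε → (q1, zy, XZ)
  read z, top X: go to q1, push ε → (q1, y, Z)
  read y, top Z: go to q3, push ε → (q3, ε, ε)
All input consumed and the stack is empty.

Accept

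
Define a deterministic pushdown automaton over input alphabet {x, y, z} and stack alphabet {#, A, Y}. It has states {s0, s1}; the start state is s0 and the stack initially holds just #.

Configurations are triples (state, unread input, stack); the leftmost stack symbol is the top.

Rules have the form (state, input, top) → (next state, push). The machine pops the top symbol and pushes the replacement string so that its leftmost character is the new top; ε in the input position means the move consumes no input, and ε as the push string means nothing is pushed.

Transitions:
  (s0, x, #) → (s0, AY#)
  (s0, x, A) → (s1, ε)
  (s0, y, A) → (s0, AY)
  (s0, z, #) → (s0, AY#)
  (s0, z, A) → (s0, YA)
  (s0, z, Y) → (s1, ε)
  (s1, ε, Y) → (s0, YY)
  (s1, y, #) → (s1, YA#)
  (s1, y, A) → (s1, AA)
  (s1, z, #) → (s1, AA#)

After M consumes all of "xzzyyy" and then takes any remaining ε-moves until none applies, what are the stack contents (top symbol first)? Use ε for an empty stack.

AAAAY#

(s0, xzzyyy, #) ⊢ (s0, zzyyy, AY#) ⊢ (s0, zyyy, YAY#) ⊢ (s1, yyy, AY#) ⊢ (s1, yy, AAY#) ⊢ (s1, y, AAAY#) ⊢ (s1, ε, AAAAY#)
All input consumed in state s1 with stack AAAAY#.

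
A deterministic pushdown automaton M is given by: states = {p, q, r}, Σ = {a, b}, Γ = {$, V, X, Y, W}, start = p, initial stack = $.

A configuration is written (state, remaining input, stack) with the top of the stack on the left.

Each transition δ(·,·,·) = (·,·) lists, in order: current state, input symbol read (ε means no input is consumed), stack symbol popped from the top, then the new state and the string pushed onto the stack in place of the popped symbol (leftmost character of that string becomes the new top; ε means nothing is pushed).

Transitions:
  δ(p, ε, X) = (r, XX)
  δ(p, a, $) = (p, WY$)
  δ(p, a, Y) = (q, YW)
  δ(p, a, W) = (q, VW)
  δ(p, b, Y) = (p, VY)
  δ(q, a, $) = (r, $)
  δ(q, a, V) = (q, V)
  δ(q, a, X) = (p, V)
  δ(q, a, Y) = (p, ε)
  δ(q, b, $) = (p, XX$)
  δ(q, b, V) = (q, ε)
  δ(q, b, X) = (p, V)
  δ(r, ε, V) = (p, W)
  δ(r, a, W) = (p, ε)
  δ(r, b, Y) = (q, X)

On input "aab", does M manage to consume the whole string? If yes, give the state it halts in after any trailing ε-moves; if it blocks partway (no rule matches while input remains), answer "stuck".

(p, aab, $)
  read a, top $: go to p, push WY$ → (p, ab, WY$)
  read a, top W: go to q, push VW → (q, b, VWY$)
  read b, top V: go to q, push ε → (q, ε, WY$)
All input consumed; M is in state q.

q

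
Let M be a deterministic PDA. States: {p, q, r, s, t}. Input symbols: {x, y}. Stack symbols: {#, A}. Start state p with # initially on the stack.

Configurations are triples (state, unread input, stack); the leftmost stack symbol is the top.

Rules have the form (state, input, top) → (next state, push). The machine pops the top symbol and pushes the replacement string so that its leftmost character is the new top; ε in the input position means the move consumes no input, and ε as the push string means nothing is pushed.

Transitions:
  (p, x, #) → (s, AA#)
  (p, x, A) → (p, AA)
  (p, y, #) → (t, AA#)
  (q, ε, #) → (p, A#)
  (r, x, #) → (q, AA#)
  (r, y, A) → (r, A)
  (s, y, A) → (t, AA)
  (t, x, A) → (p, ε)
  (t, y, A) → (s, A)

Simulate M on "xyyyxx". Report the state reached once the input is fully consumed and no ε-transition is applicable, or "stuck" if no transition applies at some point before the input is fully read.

p

(p, xyyyxx, #)
  read x, top #: go to s, push AA# → (s, yyyxx, AA#)
  read y, top A: go to t, push AA → (t, yyxx, AAA#)
  read y, top A: go to s, push A → (s, yxx, AAA#)
  read y, top A: go to t, push AA → (t, xx, AAAA#)
  read x, top A: go to p, push ε → (p, x, AAA#)
  read x, top A: go to p, push AA → (p, ε, AAAA#)
All input consumed; M is in state p.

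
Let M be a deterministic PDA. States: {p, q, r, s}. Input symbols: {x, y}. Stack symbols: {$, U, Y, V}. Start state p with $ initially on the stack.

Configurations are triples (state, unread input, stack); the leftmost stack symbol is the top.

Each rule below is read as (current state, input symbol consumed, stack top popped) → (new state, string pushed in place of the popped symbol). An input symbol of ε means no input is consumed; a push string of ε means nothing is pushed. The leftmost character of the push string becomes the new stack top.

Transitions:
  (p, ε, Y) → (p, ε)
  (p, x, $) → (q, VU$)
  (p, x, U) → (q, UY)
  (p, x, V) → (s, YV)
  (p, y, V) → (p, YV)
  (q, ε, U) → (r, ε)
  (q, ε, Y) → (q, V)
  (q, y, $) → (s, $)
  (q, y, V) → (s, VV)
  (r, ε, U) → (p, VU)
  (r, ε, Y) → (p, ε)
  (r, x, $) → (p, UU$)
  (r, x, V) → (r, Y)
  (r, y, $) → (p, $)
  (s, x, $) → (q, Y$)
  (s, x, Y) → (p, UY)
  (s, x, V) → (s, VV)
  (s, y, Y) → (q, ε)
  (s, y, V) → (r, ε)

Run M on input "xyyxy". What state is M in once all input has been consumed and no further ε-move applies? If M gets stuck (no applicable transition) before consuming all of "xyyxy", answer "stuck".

(p, xyyxy, $)
  read x, top $: go to q, push VU$ → (q, yyxy, VU$)
  read y, top V: go to s, push VV → (s, yxy, VVU$)
  read y, top V: go to r, push ε → (r, xy, VU$)
  read x, top V: go to r, push Y → (r, y, YU$)
  ε-move, top Y: go to p, push ε → (p, y, U$)
No transition for (p, y, top U); M blocks with input y remaining.

stuck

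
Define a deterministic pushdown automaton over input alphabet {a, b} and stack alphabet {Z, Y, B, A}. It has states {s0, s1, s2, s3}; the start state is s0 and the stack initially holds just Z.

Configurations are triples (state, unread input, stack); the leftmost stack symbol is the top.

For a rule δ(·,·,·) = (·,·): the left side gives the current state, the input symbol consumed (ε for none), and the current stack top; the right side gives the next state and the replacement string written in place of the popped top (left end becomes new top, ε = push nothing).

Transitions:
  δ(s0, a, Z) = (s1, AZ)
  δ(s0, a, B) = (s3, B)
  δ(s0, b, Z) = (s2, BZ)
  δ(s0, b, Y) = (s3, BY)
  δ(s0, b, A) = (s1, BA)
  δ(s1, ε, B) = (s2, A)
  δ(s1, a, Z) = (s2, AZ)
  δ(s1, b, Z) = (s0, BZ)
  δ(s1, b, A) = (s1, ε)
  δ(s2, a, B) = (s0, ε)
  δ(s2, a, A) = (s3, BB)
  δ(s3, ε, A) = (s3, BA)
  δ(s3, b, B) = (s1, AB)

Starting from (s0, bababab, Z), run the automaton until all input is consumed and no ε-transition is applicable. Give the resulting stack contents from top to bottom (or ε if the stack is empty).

(s0, bababab, Z) ⊢ (s2, ababab, BZ) ⊢ (s0, babab, Z) ⊢ (s2, abab, BZ) ⊢ (s0, bab, Z) ⊢ (s2, ab, BZ) ⊢ (s0, b, Z) ⊢ (s2, ε, BZ)
All input consumed in state s2 with stack BZ.

BZ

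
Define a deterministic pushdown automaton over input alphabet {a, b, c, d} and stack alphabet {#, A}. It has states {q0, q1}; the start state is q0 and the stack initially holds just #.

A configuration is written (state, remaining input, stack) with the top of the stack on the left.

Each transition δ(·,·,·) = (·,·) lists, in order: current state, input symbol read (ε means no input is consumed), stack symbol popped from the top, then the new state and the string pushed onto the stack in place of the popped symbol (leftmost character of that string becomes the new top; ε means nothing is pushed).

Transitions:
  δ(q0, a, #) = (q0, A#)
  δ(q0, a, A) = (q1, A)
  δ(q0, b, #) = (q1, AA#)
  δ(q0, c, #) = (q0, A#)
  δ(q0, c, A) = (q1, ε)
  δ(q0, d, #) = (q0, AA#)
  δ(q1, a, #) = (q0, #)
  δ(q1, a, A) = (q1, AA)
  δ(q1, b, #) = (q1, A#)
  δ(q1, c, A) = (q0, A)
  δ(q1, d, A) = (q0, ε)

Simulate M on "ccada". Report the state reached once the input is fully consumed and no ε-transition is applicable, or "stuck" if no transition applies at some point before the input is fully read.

q1

(q0, ccada, #)
  read c, top #: go to q0, push A# → (q0, cada, A#)
  read c, top A: go to q1, push ε → (q1, ada, #)
  read a, top #: go to q0, push # → (q0, da, #)
  read d, top #: go to q0, push AA# → (q0, a, AA#)
  read a, top A: go to q1, push A → (q1, ε, AA#)
All input consumed; M is in state q1.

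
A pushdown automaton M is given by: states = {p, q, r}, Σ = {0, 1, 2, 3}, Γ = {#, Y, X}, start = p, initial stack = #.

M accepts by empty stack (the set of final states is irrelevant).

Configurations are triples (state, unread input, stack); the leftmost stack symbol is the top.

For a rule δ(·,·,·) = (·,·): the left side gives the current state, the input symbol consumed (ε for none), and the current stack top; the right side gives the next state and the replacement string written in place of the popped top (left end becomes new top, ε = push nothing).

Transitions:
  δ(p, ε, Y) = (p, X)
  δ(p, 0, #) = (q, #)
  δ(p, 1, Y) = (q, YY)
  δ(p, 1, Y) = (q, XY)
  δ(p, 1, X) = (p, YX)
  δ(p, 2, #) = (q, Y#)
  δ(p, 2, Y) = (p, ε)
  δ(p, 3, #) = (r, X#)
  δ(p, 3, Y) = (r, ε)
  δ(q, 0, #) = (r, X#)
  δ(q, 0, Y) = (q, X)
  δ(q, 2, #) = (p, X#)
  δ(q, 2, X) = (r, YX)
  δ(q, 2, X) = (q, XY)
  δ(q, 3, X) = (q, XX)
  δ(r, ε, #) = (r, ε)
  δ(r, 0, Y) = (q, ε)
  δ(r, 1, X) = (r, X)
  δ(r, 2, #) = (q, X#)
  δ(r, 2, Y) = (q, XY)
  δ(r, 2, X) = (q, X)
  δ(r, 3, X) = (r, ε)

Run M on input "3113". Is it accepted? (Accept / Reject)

Accept

One accepting computation: (p, 3113, #) ⊢ (r, 113, X#) ⊢ (r, 13, X#) ⊢ (r, 3, X#) ⊢ (r, ε, #) ⊢ (r, ε, ε)
All input consumed and the stack is empty.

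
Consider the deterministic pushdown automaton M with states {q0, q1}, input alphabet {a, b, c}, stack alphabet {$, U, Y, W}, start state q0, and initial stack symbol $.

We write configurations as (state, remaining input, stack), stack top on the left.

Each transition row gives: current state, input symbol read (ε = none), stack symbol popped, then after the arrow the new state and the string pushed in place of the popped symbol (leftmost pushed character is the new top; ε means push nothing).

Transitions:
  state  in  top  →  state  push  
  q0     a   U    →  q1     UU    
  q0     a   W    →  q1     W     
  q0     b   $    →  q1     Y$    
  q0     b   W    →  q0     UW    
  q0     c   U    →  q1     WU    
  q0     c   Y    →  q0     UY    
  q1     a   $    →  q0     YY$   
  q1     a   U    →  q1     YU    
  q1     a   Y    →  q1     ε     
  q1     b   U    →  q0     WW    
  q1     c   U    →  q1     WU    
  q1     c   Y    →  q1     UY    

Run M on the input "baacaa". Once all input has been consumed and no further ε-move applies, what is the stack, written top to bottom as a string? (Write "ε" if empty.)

YUUYY$

(q0, baacaa, $)
  read b, top $: go to q1, push Y$ → (q1, aacaa, Y$)
  read a, top Y: go to q1, push ε → (q1, acaa, $)
  read a, top $: go to q0, push YY$ → (q0, caa, YY$)
  read c, top Y: go to q0, push UY → (q0, aa, UYY$)
  read a, top U: go to q1, push UU → (q1, a, UUYY$)
  read a, top U: go to q1, push YU → (q1, ε, YUUYY$)
All input consumed in state q1 with stack YUUYY$.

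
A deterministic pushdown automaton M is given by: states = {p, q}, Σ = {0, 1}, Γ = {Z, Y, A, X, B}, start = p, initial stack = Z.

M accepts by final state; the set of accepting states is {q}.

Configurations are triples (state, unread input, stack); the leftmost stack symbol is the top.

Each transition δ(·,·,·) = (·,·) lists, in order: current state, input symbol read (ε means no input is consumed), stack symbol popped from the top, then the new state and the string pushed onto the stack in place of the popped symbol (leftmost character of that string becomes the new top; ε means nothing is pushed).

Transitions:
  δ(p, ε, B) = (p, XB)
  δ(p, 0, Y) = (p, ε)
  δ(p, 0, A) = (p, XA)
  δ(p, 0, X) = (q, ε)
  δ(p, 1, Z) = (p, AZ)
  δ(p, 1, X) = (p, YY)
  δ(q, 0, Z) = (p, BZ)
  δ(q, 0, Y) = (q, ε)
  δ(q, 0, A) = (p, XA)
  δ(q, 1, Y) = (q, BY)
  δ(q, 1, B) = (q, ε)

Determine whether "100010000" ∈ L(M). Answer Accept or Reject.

(p, 100010000, Z) ⊢ (p, 00010000, AZ) ⊢ (p, 0010000, XAZ) ⊢ (q, 010000, AZ) ⊢ (p, 10000, XAZ) ⊢ (p, 0000, YYAZ) ⊢ (p, 000, YAZ) ⊢ (p, 00, AZ) ⊢ (p, 0, XAZ) ⊢ (q, ε, AZ)
All input consumed; state q ∈ F.

Accept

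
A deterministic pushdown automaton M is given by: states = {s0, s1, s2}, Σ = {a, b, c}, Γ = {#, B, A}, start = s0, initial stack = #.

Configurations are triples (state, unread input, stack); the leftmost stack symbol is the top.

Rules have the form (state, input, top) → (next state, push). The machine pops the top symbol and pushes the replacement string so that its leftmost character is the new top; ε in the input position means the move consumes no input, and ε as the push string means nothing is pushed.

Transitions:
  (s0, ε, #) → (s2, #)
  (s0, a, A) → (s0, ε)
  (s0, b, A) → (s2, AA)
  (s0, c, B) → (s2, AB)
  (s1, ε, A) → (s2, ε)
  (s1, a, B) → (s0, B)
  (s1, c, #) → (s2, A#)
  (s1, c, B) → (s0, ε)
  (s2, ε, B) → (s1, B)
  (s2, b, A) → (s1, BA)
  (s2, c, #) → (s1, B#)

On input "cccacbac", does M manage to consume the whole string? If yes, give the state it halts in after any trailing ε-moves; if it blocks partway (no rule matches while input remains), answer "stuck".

(s0, cccacbac, #) ⊢ (s2, cccacbac, #) ⊢ (s1, ccacbac, B#) ⊢ (s0, cacbac, #) ⊢ (s2, cacbac, #) ⊢ (s1, acbac, B#) ⊢ (s0, cbac, B#) ⊢ (s2, bac, AB#) ⊢ (s1, ac, BAB#) ⊢ (s0, c, BAB#) ⊢ (s2, ε, ABAB#)
All input consumed; M is in state s2.

s2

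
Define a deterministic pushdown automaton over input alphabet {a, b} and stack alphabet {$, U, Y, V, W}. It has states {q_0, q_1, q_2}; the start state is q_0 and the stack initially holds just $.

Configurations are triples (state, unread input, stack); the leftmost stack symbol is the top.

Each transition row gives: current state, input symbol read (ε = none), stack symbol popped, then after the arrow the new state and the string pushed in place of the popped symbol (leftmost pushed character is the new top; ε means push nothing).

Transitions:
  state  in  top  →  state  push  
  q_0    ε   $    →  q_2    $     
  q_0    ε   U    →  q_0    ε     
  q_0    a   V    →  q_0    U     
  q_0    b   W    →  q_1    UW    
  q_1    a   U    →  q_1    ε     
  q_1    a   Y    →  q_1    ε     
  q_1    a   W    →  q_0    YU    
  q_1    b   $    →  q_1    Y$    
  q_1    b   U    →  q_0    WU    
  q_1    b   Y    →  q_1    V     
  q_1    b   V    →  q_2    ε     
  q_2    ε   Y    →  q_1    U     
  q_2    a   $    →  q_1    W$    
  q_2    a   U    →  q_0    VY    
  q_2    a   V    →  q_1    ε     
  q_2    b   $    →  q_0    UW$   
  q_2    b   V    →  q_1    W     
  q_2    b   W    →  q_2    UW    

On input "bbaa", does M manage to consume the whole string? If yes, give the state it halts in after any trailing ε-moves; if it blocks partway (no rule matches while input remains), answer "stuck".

q_0

(q_0, bbaa, $)
  ε-move, top $: go to q_2, push $ → (q_2, bbaa, $)
  read b, top $: go to q_0, push UW$ → (q_0, baa, UW$)
  ε-move, top U: go to q_0, push ε → (q_0, baa, W$)
  read b, top W: go to q_1, push UW → (q_1, aa, UW$)
  read a, top U: go to q_1, push ε → (q_1, a, W$)
  read a, top W: go to q_0, push YU → (q_0, ε, YU$)
All input consumed; M is in state q_0.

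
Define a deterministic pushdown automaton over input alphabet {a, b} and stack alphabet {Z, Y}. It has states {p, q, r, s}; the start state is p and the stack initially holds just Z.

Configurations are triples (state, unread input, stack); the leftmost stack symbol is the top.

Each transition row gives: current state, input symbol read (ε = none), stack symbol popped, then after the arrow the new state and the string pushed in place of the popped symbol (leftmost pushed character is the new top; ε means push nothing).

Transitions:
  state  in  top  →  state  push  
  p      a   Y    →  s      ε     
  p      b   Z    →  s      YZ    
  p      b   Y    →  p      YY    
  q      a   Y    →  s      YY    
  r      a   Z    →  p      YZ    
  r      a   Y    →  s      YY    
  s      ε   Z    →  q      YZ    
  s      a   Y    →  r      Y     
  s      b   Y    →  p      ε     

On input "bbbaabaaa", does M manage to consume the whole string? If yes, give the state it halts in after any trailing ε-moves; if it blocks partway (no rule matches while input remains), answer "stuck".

(p, bbbaabaaa, Z) ⊢ (s, bbaabaaa, YZ) ⊢ (p, baabaaa, Z) ⊢ (s, aabaaa, YZ) ⊢ (r, abaaa, YZ) ⊢ (s, baaa, YYZ) ⊢ (p, aaa, YZ) ⊢ (s, aa, Z) ⊢ (q, aa, YZ) ⊢ (s, a, YYZ) ⊢ (r, ε, YYZ)
All input consumed; M is in state r.

r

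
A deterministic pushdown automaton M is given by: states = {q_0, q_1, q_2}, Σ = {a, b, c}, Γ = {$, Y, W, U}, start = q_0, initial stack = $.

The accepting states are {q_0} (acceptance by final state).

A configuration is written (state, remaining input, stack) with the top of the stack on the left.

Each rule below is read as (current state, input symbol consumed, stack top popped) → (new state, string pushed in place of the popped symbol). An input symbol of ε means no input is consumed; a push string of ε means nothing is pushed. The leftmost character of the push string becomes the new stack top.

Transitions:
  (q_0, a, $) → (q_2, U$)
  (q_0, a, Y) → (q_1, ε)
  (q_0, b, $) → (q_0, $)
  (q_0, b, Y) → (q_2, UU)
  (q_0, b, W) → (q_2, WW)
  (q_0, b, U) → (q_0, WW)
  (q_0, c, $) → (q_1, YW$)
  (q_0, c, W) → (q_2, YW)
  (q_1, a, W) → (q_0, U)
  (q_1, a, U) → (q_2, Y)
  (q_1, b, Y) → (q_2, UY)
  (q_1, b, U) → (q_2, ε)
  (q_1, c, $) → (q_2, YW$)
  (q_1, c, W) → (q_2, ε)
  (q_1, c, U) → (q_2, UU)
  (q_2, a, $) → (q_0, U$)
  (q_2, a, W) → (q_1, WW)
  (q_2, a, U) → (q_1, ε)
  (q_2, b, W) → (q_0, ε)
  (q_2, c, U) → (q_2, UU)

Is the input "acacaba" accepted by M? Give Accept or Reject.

Accept

(q_0, acacaba, $) ⊢ (q_2, cacaba, U$) ⊢ (q_2, acaba, UU$) ⊢ (q_1, caba, U$) ⊢ (q_2, aba, UU$) ⊢ (q_1, ba, U$) ⊢ (q_2, a, $) ⊢ (q_0, ε, U$)
All input consumed; state q_0 ∈ F.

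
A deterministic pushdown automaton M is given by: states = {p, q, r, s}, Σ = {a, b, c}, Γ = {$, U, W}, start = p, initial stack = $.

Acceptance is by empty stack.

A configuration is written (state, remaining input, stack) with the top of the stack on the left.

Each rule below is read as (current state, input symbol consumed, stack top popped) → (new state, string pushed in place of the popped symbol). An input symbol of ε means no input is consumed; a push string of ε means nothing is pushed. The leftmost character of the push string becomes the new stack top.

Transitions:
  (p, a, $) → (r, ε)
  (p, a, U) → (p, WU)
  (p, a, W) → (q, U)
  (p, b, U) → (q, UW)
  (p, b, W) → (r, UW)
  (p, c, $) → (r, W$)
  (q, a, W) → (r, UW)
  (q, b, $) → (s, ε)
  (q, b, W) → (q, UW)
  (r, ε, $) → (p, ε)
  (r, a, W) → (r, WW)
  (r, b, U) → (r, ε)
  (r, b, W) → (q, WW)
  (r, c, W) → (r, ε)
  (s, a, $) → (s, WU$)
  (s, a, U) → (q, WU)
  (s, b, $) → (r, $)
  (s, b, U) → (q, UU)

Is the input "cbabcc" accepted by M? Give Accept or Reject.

Accept

(p, cbabcc, $)
  read c, top $: go to r, push W$ → (r, babcc, W$)
  read b, top W: go to q, push WW → (q, abcc, WW$)
  read a, top W: go to r, push UW → (r, bcc, UWW$)
  read b, top U: go to r, push ε → (r, cc, WW$)
  read c, top W: go to r, push ε → (r, c, W$)
  read c, top W: go to r, push ε → (r, ε, $)
  ε-move, top $: go to p, push ε → (p, ε, ε)
All input consumed and the stack is empty.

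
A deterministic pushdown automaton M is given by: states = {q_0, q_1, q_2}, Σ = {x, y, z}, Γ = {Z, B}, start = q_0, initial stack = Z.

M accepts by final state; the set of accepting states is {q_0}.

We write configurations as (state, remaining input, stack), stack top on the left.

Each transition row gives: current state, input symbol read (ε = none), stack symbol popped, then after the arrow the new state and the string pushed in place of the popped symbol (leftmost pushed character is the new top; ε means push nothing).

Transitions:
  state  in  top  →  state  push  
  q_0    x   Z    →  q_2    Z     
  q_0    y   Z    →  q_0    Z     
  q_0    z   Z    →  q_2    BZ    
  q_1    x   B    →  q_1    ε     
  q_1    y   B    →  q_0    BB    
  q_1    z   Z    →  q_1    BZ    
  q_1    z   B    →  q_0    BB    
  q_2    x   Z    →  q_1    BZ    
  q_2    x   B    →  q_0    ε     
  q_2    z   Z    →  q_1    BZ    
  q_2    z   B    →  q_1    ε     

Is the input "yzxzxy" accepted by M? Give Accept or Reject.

(q_0, yzxzxy, Z)
  read y, top Z: go to q_0, push Z → (q_0, zxzxy, Z)
  read z, top Z: go to q_2, push BZ → (q_2, xzxy, BZ)
  read x, top B: go to q_0, push ε → (q_0, zxy, Z)
  read z, top Z: go to q_2, push BZ → (q_2, xy, BZ)
  read x, top B: go to q_0, push ε → (q_0, y, Z)
  read y, top Z: go to q_0, push Z → (q_0, ε, Z)
All input consumed; state q_0 ∈ F.

Accept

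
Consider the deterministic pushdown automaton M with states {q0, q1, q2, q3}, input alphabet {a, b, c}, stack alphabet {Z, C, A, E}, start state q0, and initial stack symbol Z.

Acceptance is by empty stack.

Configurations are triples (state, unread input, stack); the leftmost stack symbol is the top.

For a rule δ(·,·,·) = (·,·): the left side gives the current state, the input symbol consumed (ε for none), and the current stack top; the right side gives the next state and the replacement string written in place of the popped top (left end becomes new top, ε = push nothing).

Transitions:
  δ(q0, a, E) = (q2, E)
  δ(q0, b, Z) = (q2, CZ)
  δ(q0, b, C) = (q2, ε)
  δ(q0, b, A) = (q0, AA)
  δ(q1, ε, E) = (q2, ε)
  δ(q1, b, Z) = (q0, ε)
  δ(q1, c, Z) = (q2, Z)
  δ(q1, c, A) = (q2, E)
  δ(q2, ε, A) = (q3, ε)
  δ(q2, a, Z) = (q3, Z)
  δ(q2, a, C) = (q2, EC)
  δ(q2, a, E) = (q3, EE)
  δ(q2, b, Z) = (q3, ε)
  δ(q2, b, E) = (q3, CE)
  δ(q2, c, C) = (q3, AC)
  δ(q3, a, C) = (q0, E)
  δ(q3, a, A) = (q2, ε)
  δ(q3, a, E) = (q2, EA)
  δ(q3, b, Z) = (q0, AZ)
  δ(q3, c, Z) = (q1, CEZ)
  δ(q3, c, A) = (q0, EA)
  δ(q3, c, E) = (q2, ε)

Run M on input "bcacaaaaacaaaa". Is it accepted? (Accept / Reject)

(q0, bcacaaaaacaaaa, Z)
  read b, top Z: go to q2, push CZ → (q2, cacaaaaacaaaa, CZ)
  read c, top C: go to q3, push AC → (q3, acaaaaacaaaa, ACZ)
  read a, top A: go to q2, push ε → (q2, caaaaacaaaa, CZ)
  read c, top C: go to q3, push AC → (q3, aaaaacaaaa, ACZ)
  read a, top A: go to q2, push ε → (q2, aaaacaaaa, CZ)
  read a, top C: go to q2, push EC → (q2, aaacaaaa, ECZ)
  read a, top E: go to q3, push EE → (q3, aacaaaa, EECZ)
  read a, top E: go to q2, push EA → (q2, acaaaa, EAECZ)
  read a, top E: go to q3, push EE → (q3, caaaa, EEAECZ)
  read c, top E: go to q2, push ε → (q2, aaaa, EAECZ)
  read a, top E: go to q3, push EE → (q3, aaa, EEAECZ)
  read a, top E: go to q2, push EA → (q2, aa, EAEAECZ)
  read a, top E: go to q3, push EE → (q3, a, EEAEAECZ)
  read a, top E: go to q2, push EA → (q2, ε, EAEAEAECZ)
All input consumed; stack is EAEAEAECZ, not empty, and no further ε-move applies.

Reject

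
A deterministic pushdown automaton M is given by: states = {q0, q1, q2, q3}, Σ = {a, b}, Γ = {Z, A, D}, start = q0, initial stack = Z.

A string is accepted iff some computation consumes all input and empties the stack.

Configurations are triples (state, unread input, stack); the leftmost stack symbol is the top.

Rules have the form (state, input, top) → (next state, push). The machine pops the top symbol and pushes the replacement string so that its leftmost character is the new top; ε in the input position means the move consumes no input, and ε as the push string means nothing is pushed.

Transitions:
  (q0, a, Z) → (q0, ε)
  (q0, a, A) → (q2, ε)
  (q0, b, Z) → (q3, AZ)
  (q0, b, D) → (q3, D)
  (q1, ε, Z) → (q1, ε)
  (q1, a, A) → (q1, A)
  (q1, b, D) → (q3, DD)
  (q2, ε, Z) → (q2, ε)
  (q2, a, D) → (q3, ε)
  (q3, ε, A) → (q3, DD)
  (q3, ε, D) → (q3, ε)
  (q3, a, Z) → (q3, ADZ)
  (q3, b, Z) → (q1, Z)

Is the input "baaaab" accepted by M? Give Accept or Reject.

(q0, baaaab, Z)
  read b, top Z: go to q3, push AZ → (q3, aaaab, AZ)
  ε-move, top A: go to q3, push DD → (q3, aaaab, DDZ)
  ε-move, top D: go to q3, push ε → (q3, aaaab, DZ)
  ε-move, top D: go to q3, push ε → (q3, aaaab, Z)
  read a, top Z: go to q3, push ADZ → (q3, aaab, ADZ)
  ε-move, top A: go to q3, push DD → (q3, aaab, DDDZ)
  ε-move, top D: go to q3, push ε → (q3, aaab, DDZ)
  ε-move, top D: go to q3, push ε → (q3, aaab, DZ)
  ε-move, top D: go to q3, push ε → (q3, aaab, Z)
  read a, top Z: go to q3, push ADZ → (q3, aab, ADZ)
  ε-move, top A: go to q3, push DD → (q3, aab, DDDZ)
  ε-move, top D: go to q3, push ε → (q3, aab, DDZ)
  ε-move, top D: go to q3, push ε → (q3, aab, DZ)
  ε-move, top D: go to q3, push ε → (q3, aab, Z)
  read a, top Z: go to q3, push ADZ → (q3, ab, ADZ)
  ε-move, top A: go to q3, push DD → (q3, ab, DDDZ)
  ε-move, top D: go to q3, push ε → (q3, ab, DDZ)
  ε-move, top D: go to q3, push ε → (q3, ab, DZ)
  ε-move, top D: go to q3, push ε → (q3, ab, Z)
  read a, top Z: go to q3, push ADZ → (q3, b, ADZ)
  ε-move, top A: go to q3, push DD → (q3, b, DDDZ)
  ε-move, top D: go to q3, push ε → (q3, b, DDZ)
  ε-move, top D: go to q3, push ε → (q3, b, DZ)
  ε-move, top D: go to q3, push ε → (q3, b, Z)
  read b, top Z: go to q1, push Z → (q1, ε, Z)
  ε-move, top Z: go to q1, push ε → (q1, ε, ε)
All input consumed and the stack is empty.

Accept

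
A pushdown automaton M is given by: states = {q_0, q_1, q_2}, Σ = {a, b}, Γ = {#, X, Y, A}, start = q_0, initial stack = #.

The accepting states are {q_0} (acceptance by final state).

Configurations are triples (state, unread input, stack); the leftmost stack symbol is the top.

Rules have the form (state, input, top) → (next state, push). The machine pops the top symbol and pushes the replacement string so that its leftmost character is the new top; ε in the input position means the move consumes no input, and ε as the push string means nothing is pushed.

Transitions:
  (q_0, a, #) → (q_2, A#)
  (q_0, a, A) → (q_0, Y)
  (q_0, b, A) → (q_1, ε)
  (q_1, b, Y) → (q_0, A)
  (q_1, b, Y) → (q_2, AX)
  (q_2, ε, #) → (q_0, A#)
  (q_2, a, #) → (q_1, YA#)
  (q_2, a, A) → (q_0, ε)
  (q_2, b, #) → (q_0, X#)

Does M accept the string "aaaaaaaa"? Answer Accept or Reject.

Accept

One accepting computation: (q_0, aaaaaaaa, #) ⊢ (q_2, aaaaaaa, A#) ⊢ (q_0, aaaaaa, #) ⊢ (q_2, aaaaa, A#) ⊢ (q_0, aaaa, #) ⊢ (q_2, aaa, A#) ⊢ (q_0, aa, #) ⊢ (q_2, a, A#) ⊢ (q_0, ε, #)
All input consumed and state q_0 ∈ F.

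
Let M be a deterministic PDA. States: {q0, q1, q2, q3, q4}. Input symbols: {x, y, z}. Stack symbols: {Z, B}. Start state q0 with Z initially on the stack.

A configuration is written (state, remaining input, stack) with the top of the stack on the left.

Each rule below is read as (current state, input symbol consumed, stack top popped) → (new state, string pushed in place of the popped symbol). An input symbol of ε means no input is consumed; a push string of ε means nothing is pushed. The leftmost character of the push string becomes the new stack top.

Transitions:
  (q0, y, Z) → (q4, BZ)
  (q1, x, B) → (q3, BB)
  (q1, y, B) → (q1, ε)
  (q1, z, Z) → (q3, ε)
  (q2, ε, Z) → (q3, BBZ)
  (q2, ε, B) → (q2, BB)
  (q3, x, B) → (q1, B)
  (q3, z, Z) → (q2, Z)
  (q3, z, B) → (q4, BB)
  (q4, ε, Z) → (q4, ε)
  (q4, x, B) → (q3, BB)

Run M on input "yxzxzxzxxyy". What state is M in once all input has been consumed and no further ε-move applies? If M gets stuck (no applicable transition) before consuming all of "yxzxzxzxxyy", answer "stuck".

q1

(q0, yxzxzxzxxyy, Z)
  read y, top Z: go to q4, push BZ → (q4, xzxzxzxxyy, BZ)
  read x, top B: go to q3, push BB → (q3, zxzxzxxyy, BBZ)
  read z, top B: go to q4, push BB → (q4, xzxzxxyy, BBBZ)
  read x, top B: go to q3, push BB → (q3, zxzxxyy, BBBBZ)
  read z, top B: go to q4, push BB → (q4, xzxxyy, BBBBBZ)
  read x, top B: go to q3, push BB → (q3, zxxyy, BBBBBBZ)
  read z, top B: go to q4, push BB → (q4, xxyy, BBBBBBBZ)
  read x, top B: go to q3, push BB → (q3, xyy, BBBBBBBBZ)
  read x, top B: go to q1, push B → (q1, yy, BBBBBBBBZ)
  read y, top B: go to q1, push ε → (q1, y, BBBBBBBZ)
  read y, top B: go to q1, push ε → (q1, ε, BBBBBBZ)
All input consumed; M is in state q1.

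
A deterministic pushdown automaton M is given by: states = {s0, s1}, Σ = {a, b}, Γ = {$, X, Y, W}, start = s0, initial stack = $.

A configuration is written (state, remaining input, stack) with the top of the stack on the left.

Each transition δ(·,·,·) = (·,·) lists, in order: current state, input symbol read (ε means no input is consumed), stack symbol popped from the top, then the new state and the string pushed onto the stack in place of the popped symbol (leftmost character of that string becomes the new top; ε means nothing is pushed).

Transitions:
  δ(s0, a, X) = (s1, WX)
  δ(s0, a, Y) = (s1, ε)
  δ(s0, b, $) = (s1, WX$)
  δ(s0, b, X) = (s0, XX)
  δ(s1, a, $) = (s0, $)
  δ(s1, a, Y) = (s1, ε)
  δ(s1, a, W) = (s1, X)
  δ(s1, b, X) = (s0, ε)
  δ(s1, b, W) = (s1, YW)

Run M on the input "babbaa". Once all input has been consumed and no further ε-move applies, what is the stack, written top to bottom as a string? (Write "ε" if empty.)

XXX$

(s0, babbaa, $)
  read b, top $: go to s1, push WX$ → (s1, abbaa, WX$)
  read a, top W: go to s1, push X → (s1, bbaa, XX$)
  read b, top X: go to s0, push ε → (s0, baa, X$)
  read b, top X: go to s0, push XX → (s0, aa, XX$)
  read a, top X: go to s1, push WX → (s1, a, WXX$)
  read a, top W: go to s1, push X → (s1, ε, XXX$)
All input consumed in state s1 with stack XXX$.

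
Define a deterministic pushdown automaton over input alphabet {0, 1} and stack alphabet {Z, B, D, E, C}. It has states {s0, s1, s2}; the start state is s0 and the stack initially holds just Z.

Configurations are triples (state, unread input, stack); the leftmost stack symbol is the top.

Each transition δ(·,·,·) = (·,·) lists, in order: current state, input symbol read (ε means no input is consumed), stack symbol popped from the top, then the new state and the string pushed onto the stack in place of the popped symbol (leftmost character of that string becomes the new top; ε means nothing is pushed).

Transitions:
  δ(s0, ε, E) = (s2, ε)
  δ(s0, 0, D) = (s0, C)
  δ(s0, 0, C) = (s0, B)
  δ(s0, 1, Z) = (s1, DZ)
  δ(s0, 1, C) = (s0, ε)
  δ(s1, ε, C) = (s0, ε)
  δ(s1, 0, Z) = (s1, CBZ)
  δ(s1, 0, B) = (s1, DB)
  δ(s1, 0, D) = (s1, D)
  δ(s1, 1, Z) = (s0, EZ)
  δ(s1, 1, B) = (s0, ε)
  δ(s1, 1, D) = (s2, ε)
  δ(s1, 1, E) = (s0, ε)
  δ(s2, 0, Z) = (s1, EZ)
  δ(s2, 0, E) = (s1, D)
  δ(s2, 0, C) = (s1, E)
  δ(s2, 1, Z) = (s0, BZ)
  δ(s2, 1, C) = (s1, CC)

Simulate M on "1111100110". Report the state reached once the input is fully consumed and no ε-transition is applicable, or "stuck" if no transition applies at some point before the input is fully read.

stuck

(s0, 1111100110, Z) ⊢ (s1, 111100110, DZ) ⊢ (s2, 11100110, Z) ⊢ (s0, 1100110, BZ)
No transition for (s0, 1, top B); M blocks with input 1100110 remaining.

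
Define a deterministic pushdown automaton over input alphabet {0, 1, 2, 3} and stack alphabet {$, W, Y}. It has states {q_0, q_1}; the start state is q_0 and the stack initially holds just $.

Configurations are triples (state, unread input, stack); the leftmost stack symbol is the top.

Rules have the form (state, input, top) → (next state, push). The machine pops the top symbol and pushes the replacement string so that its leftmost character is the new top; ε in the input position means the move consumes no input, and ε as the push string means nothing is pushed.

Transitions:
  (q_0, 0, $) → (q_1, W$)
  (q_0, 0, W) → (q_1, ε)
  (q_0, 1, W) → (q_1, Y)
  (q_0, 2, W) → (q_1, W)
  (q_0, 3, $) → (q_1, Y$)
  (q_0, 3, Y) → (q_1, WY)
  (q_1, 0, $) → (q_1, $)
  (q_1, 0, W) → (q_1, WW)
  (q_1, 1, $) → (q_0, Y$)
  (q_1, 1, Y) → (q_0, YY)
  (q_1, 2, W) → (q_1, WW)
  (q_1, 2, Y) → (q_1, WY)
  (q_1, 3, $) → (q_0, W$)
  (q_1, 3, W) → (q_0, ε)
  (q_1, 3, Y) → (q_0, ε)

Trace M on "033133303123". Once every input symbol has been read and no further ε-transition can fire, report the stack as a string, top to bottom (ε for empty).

(q_0, 033133303123, $)
  read 0, top $: go to q_1, push W$ → (q_1, 33133303123, W$)
  read 3, top W: go to q_0, push ε → (q_0, 3133303123, $)
  read 3, top $: go to q_1, push Y$ → (q_1, 133303123, Y$)
  read 1, top Y: go to q_0, push YY → (q_0, 33303123, YY$)
  read 3, top Y: go to q_1, push WY → (q_1, 3303123, WYY$)
  read 3, top W: go to q_0, push ε → (q_0, 303123, YY$)
  read 3, top Y: go to q_1, push WY → (q_1, 03123, WYY$)
  read 0, top W: go to q_1, push WW → (q_1, 3123, WWYY$)
  read 3, top W: go to q_0, push ε → (q_0, 123, WYY$)
  read 1, top W: go to q_1, push Y → (q_1, 23, YYY$)
  read 2, top Y: go to q_1, push WY → (q_1, 3, WYYY$)
  read 3, top W: go to q_0, push ε → (q_0, ε, YYY$)
All input consumed in state q_0 with stack YYY$.

YYY$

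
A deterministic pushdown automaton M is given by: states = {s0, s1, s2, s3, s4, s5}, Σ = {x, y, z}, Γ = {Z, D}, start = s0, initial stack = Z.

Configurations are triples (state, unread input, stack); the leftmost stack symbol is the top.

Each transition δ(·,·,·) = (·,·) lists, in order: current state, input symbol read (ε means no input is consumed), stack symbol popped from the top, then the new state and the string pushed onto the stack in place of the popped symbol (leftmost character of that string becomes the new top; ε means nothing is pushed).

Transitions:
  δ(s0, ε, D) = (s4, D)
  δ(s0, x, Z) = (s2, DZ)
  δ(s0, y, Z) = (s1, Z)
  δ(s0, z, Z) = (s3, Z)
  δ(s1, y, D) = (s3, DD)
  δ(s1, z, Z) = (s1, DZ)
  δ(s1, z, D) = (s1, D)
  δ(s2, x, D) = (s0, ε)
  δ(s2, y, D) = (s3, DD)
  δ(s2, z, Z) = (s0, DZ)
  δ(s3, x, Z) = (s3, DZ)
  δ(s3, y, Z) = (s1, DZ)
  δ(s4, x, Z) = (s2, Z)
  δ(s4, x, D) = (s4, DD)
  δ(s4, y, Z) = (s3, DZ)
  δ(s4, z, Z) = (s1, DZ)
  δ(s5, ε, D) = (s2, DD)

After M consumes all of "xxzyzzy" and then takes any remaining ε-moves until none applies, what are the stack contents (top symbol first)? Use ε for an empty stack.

(s0, xxzyzzy, Z)
  read x, top Z: go to s2, push DZ → (s2, xzyzzy, DZ)
  read x, top D: go to s0, push ε → (s0, zyzzy, Z)
  read z, top Z: go to s3, push Z → (s3, yzzy, Z)
  read y, top Z: go to s1, push DZ → (s1, zzy, DZ)
  read z, top D: go to s1, push D → (s1, zy, DZ)
  read z, top D: go to s1, push D → (s1, y, DZ)
  read y, top D: go to s3, push DD → (s3, ε, DDZ)
All input consumed in state s3 with stack DDZ.

DDZ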